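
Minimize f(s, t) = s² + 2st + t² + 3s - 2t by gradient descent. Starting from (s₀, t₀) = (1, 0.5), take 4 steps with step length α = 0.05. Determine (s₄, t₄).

∇f = (2s + 2t + 3, 2s + 2t - 2)
Step 1: at (1, 0.5), ∇f = (6, 1) → (1, 0.5) − 0.05·(6, 1) = (0.7, 0.45)
Step 2: at (0.7, 0.45), ∇f = (5.3, 0.3) → (0.7, 0.45) − 0.05·(5.3, 0.3) = (0.435, 0.435)
Step 3: at (0.435, 0.435), ∇f = (4.74, -0.26) → (0.435, 0.435) − 0.05·(4.74, -0.26) = (0.198, 0.448)
Step 4: at (0.198, 0.448), ∇f = (4.292, -0.708) → (0.198, 0.448) − 0.05·(4.292, -0.708) = (-0.0166, 0.4834)

(-0.0166, 0.4834)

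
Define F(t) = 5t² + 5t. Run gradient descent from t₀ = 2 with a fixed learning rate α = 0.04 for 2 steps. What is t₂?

0.4

F′(t) = 10t + 5
t₁ = 2 − 0.04·25 = 1
t₂ = 1 − 0.04·15 = 0.4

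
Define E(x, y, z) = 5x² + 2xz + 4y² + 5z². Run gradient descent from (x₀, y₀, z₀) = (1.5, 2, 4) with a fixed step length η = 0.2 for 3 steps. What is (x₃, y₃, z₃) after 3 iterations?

∇E = (10x + 2z, 8y, 2x + 10z)
Step 1: at (1.5, 2, 4), ∇E = (23, 16, 43) → (1.5, 2, 4) − 0.2·(23, 16, 43) = (-3.1, -1.2, -4.6)
Step 2: at (-3.1, -1.2, -4.6), ∇E = (-40.2, -9.6, -52.2) → (-3.1, -1.2, -4.6) − 0.2·(-40.2, -9.6, -52.2) = (4.94, 0.72, 5.84)
Step 3: at (4.94, 0.72, 5.84), ∇E = (61.08, 5.76, 68.28) → (4.94, 0.72, 5.84) − 0.2·(61.08, 5.76, 68.28) = (-7.276, -0.432, -7.816)

(-7.276, -0.432, -7.816)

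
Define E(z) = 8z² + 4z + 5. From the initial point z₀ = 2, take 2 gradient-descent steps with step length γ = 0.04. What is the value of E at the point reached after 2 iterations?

5.18024448

E′(z) = 16z + 4
z₁ = 2 − 0.04·36 = 0.56
z₂ = 0.56 − 0.04·12.96 = 0.0416
E(0.0416) = 5.18024448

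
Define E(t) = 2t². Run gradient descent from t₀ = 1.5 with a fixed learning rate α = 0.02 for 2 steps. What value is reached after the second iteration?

E′(t) = 4t
Step 1: E′(1.5) = 6; t₁ = 1.5 − 0.02·6 = 1.38
Step 2: E′(1.38) = 5.52; t₂ = 1.38 − 0.02·5.52 = 1.2696

1.2696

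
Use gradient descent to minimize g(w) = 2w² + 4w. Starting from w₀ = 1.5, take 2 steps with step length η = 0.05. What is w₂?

g′(w) = 4w + 4
w₁ = 1.5 − 0.05·10 = 1
w₂ = 1 − 0.05·8 = 0.6

0.6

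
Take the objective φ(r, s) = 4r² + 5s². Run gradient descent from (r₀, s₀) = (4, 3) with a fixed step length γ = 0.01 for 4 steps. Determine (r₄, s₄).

(2.86557184, 1.9683)

∇φ = (8r, 10s)
Step 1: at (4, 3), ∇φ = (32, 30) → (4, 3) − 0.01·(32, 30) = (3.68, 2.7)
Step 2: at (3.68, 2.7), ∇φ = (29.44, 27) → (3.68, 2.7) − 0.01·(29.44, 27) = (3.3856, 2.43)
Step 3: at (3.3856, 2.43), ∇φ = (27.0848, 24.3) → (3.3856, 2.43) − 0.01·(27.0848, 24.3) = (3.114752, 2.187)
Step 4: at (3.114752, 2.187), ∇φ = (24.918016, 21.87) → (3.114752, 2.187) − 0.01·(24.918016, 21.87) = (2.86557184, 1.9683)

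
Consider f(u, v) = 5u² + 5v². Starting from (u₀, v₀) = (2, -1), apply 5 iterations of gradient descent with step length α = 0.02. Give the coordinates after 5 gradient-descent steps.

∇f = (10u, 10v)
(u₁, v₁) = (2, -1) − 0.02·(20, -10) = (1.6, -0.8)
(u₂, v₂) = (1.6, -0.8) − 0.02·(16, -8) = (1.28, -0.64)
(u₃, v₃) = (1.28, -0.64) − 0.02·(12.8, -6.4) = (1.024, -0.512)
(u₄, v₄) = (1.024, -0.512) − 0.02·(10.24, -5.12) = (0.8192, -0.4096)
(u₅, v₅) = (0.8192, -0.4096) − 0.02·(8.192, -4.096) = (0.65536, -0.32768)

(0.65536, -0.32768)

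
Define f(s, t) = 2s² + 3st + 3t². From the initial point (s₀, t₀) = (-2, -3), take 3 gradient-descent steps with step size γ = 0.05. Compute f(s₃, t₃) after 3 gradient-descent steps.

2.2870390625

∇f = (4s + 3t, 3s + 6t)
Step 1: at (-2, -3), ∇f = (-17, -24) → (-2, -3) − 0.05·(-17, -24) = (-1.15, -1.8)
Step 2: at (-1.15, -1.8), ∇f = (-10, -14.25) → (-1.15, -1.8) − 0.05·(-10, -14.25) = (-0.65, -1.0875)
Step 3: at (-0.65, -1.0875), ∇f = (-5.8625, -8.475) → (-0.65, -1.0875) − 0.05·(-5.8625, -8.475) = (-0.356875, -0.66375)
f(-0.356875, -0.66375) = 2.2870390625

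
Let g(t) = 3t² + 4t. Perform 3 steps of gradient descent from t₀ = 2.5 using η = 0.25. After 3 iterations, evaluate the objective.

g′(t) = 6t + 4
Step 1: g′(2.5) = 19; t₁ = 2.5 − 0.25·19 = -2.25
Step 2: g′(-2.25) = -9.5; t₂ = -2.25 − 0.25·(-9.5) = 0.125
Step 3: g′(0.125) = 4.75; t₃ = 0.125 − 0.25·4.75 = -1.0625
g(-1.0625) = -0.86328125

-0.86328125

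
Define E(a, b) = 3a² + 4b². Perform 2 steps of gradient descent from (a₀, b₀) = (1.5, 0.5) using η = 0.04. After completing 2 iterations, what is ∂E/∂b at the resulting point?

∇E = (6a, 8b)
(a₁, b₁) = (1.5, 0.5) − 0.04·(9, 4) = (1.14, 0.34)
(a₂, b₂) = (1.14, 0.34) − 0.04·(6.84, 2.72) = (0.8664, 0.2312)
∂E/∂b at (0.8664, 0.2312) = 1.8496

1.8496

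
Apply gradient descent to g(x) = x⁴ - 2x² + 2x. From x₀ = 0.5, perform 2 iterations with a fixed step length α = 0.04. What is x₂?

0.45910528

g′(x) = 4x³ - 4x + 2
x₁ = 0.5 − 0.04·0.5 = 0.48
x₂ = 0.48 − 0.04·0.522368 = 0.45910528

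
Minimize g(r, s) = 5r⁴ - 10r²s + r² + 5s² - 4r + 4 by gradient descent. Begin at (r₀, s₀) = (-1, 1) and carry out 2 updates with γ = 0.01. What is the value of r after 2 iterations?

∇g = (20r³ - 20rs + 2r - 4, -10r² + 10s)
Step 1: at (-1, 1), ∇g = (-6, 0) → (-1, 1) − 0.01·(-6, 0) = (-0.94, 1)
Step 2: at (-0.94, 1), ∇g = (-3.69168, 1.164) → (-0.94, 1) − 0.01·(-3.69168, 1.164) = (-0.9030832, 0.98836)
r = -0.9030832

-0.9030832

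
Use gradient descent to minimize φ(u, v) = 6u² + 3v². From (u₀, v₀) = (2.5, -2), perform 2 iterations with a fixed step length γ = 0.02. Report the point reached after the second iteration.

∇φ = (12u, 6v)
(u₁, v₁) = (2.5, -2) − 0.02·(30, -12) = (1.9, -1.76)
(u₂, v₂) = (1.9, -1.76) − 0.02·(22.8, -10.56) = (1.444, -1.5488)

(1.444, -1.5488)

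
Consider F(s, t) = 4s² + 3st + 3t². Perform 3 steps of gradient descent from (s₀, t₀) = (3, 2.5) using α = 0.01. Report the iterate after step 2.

(2.4024, 2.04385)

∇F = (8s + 3t, 3s + 6t)
Step 1: at (3, 2.5), ∇F = (31.5, 24) → (3, 2.5) − 0.01·(31.5, 24) = (2.685, 2.26)
Step 2: at (2.685, 2.26), ∇F = (28.26, 21.615) → (2.685, 2.26) − 0.01·(28.26, 21.615) = (2.4024, 2.04385)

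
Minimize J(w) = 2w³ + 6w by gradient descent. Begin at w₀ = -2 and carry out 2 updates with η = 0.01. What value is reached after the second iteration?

J′(w) = 6w² + 6
Step 1: J′(-2) = 30; w₁ = -2 − 0.01·30 = -2.3
Step 2: J′(-2.3) = 37.74; w₂ = -2.3 − 0.01·37.74 = -2.6774

-2.6774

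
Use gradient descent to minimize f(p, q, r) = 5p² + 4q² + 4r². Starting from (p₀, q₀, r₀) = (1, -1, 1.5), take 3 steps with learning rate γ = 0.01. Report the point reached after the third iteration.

∇f = (10p, 8q, 8r)
Step 1: at (1, -1, 1.5), ∇f = (10, -8, 12) → (1, -1, 1.5) − 0.01·(10, -8, 12) = (0.9, -0.92, 1.38)
Step 2: at (0.9, -0.92, 1.38), ∇f = (9, -7.36, 11.04) → (0.9, -0.92, 1.38) − 0.01·(9, -7.36, 11.04) = (0.81, -0.8464, 1.2696)
Step 3: at (0.81, -0.8464, 1.2696), ∇f = (8.1, -6.7712, 10.1568) → (0.81, -0.8464, 1.2696) − 0.01·(8.1, -6.7712, 10.1568) = (0.729, -0.778688, 1.168032)

(0.729, -0.778688, 1.168032)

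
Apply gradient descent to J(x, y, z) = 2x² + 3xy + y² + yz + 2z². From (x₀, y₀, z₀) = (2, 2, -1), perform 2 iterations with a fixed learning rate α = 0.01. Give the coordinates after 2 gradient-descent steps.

(1.7283, 1.8258, -0.9599)

∇J = (4x + 3y, 3x + 2y + z, y + 4z)
(x₁, y₁, z₁) = (2, 2, -1) − 0.01·(14, 9, -2) = (1.86, 1.91, -0.98)
(x₂, y₂, z₂) = (1.86, 1.91, -0.98) − 0.01·(13.17, 8.42, -2.01) = (1.7283, 1.8258, -0.9599)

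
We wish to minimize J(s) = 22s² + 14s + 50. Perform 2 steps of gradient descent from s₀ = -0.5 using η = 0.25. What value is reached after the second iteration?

-18.5

J′(s) = 44s + 14
s₁ = -0.5 − 0.25·(-8) = 1.5
s₂ = 1.5 − 0.25·80 = -18.5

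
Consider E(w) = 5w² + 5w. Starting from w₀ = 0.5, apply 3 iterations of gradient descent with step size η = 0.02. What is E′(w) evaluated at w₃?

E′(w) = 10w + 5
Step 1: E′(0.5) = 10; w₁ = 0.5 − 0.02·10 = 0.3
Step 2: E′(0.3) = 8; w₂ = 0.3 − 0.02·8 = 0.14
Step 3: E′(0.14) = 6.4; w₃ = 0.14 − 0.02·6.4 = 0.012
E′(w) at (0.012) = 5.12

5.12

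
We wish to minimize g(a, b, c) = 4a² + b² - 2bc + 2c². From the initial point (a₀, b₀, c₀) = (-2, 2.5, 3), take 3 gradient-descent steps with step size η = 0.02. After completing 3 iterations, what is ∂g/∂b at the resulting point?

∇g = (8a, 2b - 2c, -2b + 4c)
Step 1: at (-2, 2.5, 3), ∇g = (-16, -1, 7) → (-2, 2.5, 3) − 0.02·(-16, -1, 7) = (-1.68, 2.52, 2.86)
Step 2: at (-1.68, 2.52, 2.86), ∇g = (-13.44, -0.68, 6.4) → (-1.68, 2.52, 2.86) − 0.02·(-13.44, -0.68, 6.4) = (-1.4112, 2.5336, 2.732)
Step 3: at (-1.4112, 2.5336, 2.732), ∇g = (-11.2896, -0.3968, 5.8608) → (-1.4112, 2.5336, 2.732) − 0.02·(-11.2896, -0.3968, 5.8608) = (-1.185408, 2.541536, 2.614784)
∂g/∂b at (-1.185408, 2.541536, 2.614784) = -0.146496

-0.146496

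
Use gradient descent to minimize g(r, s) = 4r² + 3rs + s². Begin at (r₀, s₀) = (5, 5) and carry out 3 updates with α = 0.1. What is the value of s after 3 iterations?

∇g = (8r + 3s, 3r + 2s)
(r₁, s₁) = (5, 5) − 0.1·(55, 25) = (-0.5, 2.5)
(r₂, s₂) = (-0.5, 2.5) − 0.1·(3.5, 3.5) = (-0.85, 2.15)
(r₃, s₃) = (-0.85, 2.15) − 0.1·(-0.35, 1.75) = (-0.815, 1.975)
s = 1.975

1.975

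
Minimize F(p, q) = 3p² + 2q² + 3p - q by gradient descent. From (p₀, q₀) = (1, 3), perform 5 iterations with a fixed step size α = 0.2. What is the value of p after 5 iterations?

∇F = (6p + 3, 4q - 1)
(p₁, q₁) = (1, 3) − 0.2·(9, 11) = (-0.8, 0.8)
(p₂, q₂) = (-0.8, 0.8) − 0.2·(-1.8, 2.2) = (-0.44, 0.36)
(p₃, q₃) = (-0.44, 0.36) − 0.2·(0.36, 0.44) = (-0.512, 0.272)
(p₄, q₄) = (-0.512, 0.272) − 0.2·(-0.072, 0.088) = (-0.4976, 0.2544)
(p₅, q₅) = (-0.4976, 0.2544) − 0.2·(0.0144, 0.0176) = (-0.50048, 0.25088)
p = -0.50048

-0.50048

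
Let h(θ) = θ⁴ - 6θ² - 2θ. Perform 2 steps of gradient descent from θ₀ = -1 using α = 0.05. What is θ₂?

-1.5406

h′(θ) = 4θ³ - 12θ - 2
θ₁ = -1 − 0.05·6 = -1.3
θ₂ = -1.3 − 0.05·4.812 = -1.5406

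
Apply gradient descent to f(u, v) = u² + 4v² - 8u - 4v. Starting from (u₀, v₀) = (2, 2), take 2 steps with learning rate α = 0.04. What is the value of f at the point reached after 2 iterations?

-12.21010432

∇f = (2u - 8, 8v - 4)
Step 1: at (2, 2), ∇f = (-4, 12) → (2, 2) − 0.04·(-4, 12) = (2.16, 1.52)
Step 2: at (2.16, 1.52), ∇f = (-3.68, 8.16) → (2.16, 1.52) − 0.04·(-3.68, 8.16) = (2.3072, 1.1936)
f(2.3072, 1.1936) = -12.21010432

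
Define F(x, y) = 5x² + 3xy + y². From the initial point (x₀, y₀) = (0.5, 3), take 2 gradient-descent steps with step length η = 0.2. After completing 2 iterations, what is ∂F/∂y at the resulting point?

∇F = (10x + 3y, 3x + 2y)
(x₁, y₁) = (0.5, 3) − 0.2·(14, 7.5) = (-2.3, 1.5)
(x₂, y₂) = (-2.3, 1.5) − 0.2·(-18.5, -3.9) = (1.4, 2.28)
∂F/∂y at (1.4, 2.28) = 8.76

8.76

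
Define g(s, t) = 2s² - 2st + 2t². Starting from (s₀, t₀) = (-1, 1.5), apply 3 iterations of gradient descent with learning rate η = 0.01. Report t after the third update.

1.273528

∇g = (4s - 2t, -2s + 4t)
Step 1: at (-1, 1.5), ∇g = (-7, 8) → (-1, 1.5) − 0.01·(-7, 8) = (-0.93, 1.42)
Step 2: at (-0.93, 1.42), ∇g = (-6.56, 7.54) → (-0.93, 1.42) − 0.01·(-6.56, 7.54) = (-0.8644, 1.3446)
Step 3: at (-0.8644, 1.3446), ∇g = (-6.1468, 7.1072) → (-0.8644, 1.3446) − 0.01·(-6.1468, 7.1072) = (-0.802932, 1.273528)
t = 1.273528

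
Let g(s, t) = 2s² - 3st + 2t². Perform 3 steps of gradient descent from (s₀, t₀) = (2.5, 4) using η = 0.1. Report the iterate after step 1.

(2.7, 3.15)

∇g = (4s - 3t, -3s + 4t)
(s₁, t₁) = (2.5, 4) − 0.1·(-2, 8.5) = (2.7, 3.15)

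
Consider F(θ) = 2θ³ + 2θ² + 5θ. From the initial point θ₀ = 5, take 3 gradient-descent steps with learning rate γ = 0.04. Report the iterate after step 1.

F′(θ) = 6θ² + 4θ + 5
θ₁ = 5 − 0.04·175 = -2

-2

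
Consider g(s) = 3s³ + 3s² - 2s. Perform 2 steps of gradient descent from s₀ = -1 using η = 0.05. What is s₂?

-1.131125

g′(s) = 9s² + 6s - 2
s₁ = -1 − 0.05·1 = -1.05
s₂ = -1.05 − 0.05·1.6225 = -1.131125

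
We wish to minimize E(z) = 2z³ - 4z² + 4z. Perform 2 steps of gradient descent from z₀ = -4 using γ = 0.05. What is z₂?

-48.748

E′(z) = 6z² - 8z + 4
Step 1: E′(-4) = 132; z₁ = -4 − 0.05·132 = -10.6
Step 2: E′(-10.6) = 762.96; z₂ = -10.6 − 0.05·762.96 = -48.748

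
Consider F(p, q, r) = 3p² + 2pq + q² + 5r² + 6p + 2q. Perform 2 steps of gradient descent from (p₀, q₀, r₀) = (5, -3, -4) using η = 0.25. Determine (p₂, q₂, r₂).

(2, -1.5, -9)

∇F = (6p + 2q + 6, 2p + 2q + 2, 10r)
(p₁, q₁, r₁) = (5, -3, -4) − 0.25·(30, 6, -40) = (-2.5, -4.5, 6)
(p₂, q₂, r₂) = (-2.5, -4.5, 6) − 0.25·(-18, -12, 60) = (2, -1.5, -9)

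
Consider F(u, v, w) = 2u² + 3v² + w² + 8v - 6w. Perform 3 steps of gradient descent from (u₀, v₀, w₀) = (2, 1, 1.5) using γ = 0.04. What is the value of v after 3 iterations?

-0.309056

∇F = (4u, 6v + 8, 2w - 6)
(u₁, v₁, w₁) = (2, 1, 1.5) − 0.04·(8, 14, -3) = (1.68, 0.44, 1.62)
(u₂, v₂, w₂) = (1.68, 0.44, 1.62) − 0.04·(6.72, 10.64, -2.76) = (1.4112, 0.0144, 1.7304)
(u₃, v₃, w₃) = (1.4112, 0.0144, 1.7304) − 0.04·(5.6448, 8.0864, -2.5392) = (1.185408, -0.309056, 1.831968)
v = -0.309056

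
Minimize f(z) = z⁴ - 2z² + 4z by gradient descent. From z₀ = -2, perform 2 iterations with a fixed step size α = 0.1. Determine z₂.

f′(z) = 4z³ - 4z + 4
Step 1: f′(-2) = -20; z₁ = -2 − 0.1·(-20) = 0
Step 2: f′(0) = 4; z₂ = 0 − 0.1·4 = -0.4

-0.4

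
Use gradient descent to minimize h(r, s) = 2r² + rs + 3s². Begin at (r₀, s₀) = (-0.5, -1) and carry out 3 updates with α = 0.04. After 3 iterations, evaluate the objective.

0.677860687872

∇h = (4r + s, r + 6s)
(r₁, s₁) = (-0.5, -1) − 0.04·(-3, -6.5) = (-0.38, -0.74)
(r₂, s₂) = (-0.38, -0.74) − 0.04·(-2.26, -4.82) = (-0.2896, -0.5472)
(r₃, s₃) = (-0.2896, -0.5472) − 0.04·(-1.7056, -3.5728) = (-0.221376, -0.404288)
h(-0.221376, -0.404288) = 0.677860687872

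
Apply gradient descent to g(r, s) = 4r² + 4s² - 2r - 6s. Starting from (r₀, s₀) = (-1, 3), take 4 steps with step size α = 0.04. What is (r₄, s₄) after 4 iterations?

(-0.0172672, 1.23108096)

∇g = (8r - 2, 8s - 6)
Step 1: at (-1, 3), ∇g = (-10, 18) → (-1, 3) − 0.04·(-10, 18) = (-0.6, 2.28)
Step 2: at (-0.6, 2.28), ∇g = (-6.8, 12.24) → (-0.6, 2.28) − 0.04·(-6.8, 12.24) = (-0.328, 1.7904)
Step 3: at (-0.328, 1.7904), ∇g = (-4.624, 8.3232) → (-0.328, 1.7904) − 0.04·(-4.624, 8.3232) = (-0.14304, 1.457472)
Step 4: at (-0.14304, 1.457472), ∇g = (-3.14432, 5.659776) → (-0.14304, 1.457472) − 0.04·(-3.14432, 5.659776) = (-0.0172672, 1.23108096)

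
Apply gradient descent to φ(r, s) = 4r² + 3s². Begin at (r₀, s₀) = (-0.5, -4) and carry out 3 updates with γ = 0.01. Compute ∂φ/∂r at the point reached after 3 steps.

∇φ = (8r, 6s)
(r₁, s₁) = (-0.5, -4) − 0.01·(-4, -24) = (-0.46, -3.76)
(r₂, s₂) = (-0.46, -3.76) − 0.01·(-3.68, -22.56) = (-0.4232, -3.5344)
(r₃, s₃) = (-0.4232, -3.5344) − 0.01·(-3.3856, -21.2064) = (-0.389344, -3.322336)
∂φ/∂r at (-0.389344, -3.322336) = -3.114752

-3.114752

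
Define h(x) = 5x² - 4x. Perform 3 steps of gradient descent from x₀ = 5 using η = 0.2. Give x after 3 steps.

-4.2

h′(x) = 10x - 4
x₁ = 5 − 0.2·46 = -4.2
x₂ = -4.2 − 0.2·(-46) = 5
x₃ = 5 − 0.2·46 = -4.2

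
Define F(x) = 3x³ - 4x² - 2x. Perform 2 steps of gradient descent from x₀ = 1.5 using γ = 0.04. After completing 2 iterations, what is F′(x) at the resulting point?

F′(x) = 9x² - 8x - 2
Step 1: F′(1.5) = 6.25; x₁ = 1.5 − 0.04·6.25 = 1.25
Step 2: F′(1.25) = 2.0625; x₂ = 1.25 − 0.04·2.0625 = 1.1675
F′(x) at (1.1675) = 0.92750625

0.92750625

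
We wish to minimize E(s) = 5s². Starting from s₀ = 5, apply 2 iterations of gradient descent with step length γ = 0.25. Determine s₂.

E′(s) = 10s
Step 1: E′(5) = 50; s₁ = 5 − 0.25·50 = -7.5
Step 2: E′(-7.5) = -75; s₂ = -7.5 − 0.25·(-75) = 11.25

11.25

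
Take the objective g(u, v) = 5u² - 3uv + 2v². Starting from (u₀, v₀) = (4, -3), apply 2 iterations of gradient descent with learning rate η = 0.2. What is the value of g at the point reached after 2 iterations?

320.5376

∇g = (10u - 3v, -3u + 4v)
Step 1: at (4, -3), ∇g = (49, -24) → (4, -3) − 0.2·(49, -24) = (-5.8, 1.8)
Step 2: at (-5.8, 1.8), ∇g = (-63.4, 24.6) → (-5.8, 1.8) − 0.2·(-63.4, 24.6) = (6.88, -3.12)
g(6.88, -3.12) = 320.5376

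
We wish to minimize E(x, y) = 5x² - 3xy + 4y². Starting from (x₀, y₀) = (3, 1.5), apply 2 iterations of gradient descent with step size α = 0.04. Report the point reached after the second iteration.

(1.3536, 1.176)

∇E = (10x - 3y, -3x + 8y)
(x₁, y₁) = (3, 1.5) − 0.04·(25.5, 3) = (1.98, 1.38)
(x₂, y₂) = (1.98, 1.38) − 0.04·(15.66, 5.1) = (1.3536, 1.176)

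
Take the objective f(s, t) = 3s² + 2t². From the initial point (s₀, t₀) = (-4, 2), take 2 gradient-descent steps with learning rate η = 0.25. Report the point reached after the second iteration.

∇f = (6s, 4t)
(s₁, t₁) = (-4, 2) − 0.25·(-24, 8) = (2, 0)
(s₂, t₂) = (2, 0) − 0.25·(12, 0) = (-1, 0)

(-1, 0)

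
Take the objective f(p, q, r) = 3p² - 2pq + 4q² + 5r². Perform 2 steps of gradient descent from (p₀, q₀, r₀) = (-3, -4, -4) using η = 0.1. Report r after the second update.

0

∇f = (6p - 2q, -2p + 8q, 10r)
(p₁, q₁, r₁) = (-3, -4, -4) − 0.1·(-10, -26, -40) = (-2, -1.4, 0)
(p₂, q₂, r₂) = (-2, -1.4, 0) − 0.1·(-9.2, -7.2, 0) = (-1.08, -0.68, 0)
r = 0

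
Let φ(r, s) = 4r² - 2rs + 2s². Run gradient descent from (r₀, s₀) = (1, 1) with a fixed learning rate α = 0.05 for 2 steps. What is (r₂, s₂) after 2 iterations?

∇φ = (8r - 2s, -2r + 4s)
Step 1: at (1, 1), ∇φ = (6, 2) → (1, 1) − 0.05·(6, 2) = (0.7, 0.9)
Step 2: at (0.7, 0.9), ∇φ = (3.8, 2.2) → (0.7, 0.9) − 0.05·(3.8, 2.2) = (0.51, 0.79)

(0.51, 0.79)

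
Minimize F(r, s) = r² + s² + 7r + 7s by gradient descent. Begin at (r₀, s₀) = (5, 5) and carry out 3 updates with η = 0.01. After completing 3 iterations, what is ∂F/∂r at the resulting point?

∇F = (2r + 7, 2s + 7)
Step 1: at (5, 5), ∇F = (17, 17) → (5, 5) − 0.01·(17, 17) = (4.83, 4.83)
Step 2: at (4.83, 4.83), ∇F = (16.66, 16.66) → (4.83, 4.83) − 0.01·(16.66, 16.66) = (4.6634, 4.6634)
Step 3: at (4.6634, 4.6634), ∇F = (16.3268, 16.3268) → (4.6634, 4.6634) − 0.01·(16.3268, 16.3268) = (4.500132, 4.500132)
∂F/∂r at (4.500132, 4.500132) = 16.000264

16.000264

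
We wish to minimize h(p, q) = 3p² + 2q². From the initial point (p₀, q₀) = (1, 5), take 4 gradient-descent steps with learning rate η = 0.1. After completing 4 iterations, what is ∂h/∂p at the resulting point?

∇h = (6p, 4q)
(p₁, q₁) = (1, 5) − 0.1·(6, 20) = (0.4, 3)
(p₂, q₂) = (0.4, 3) − 0.1·(2.4, 12) = (0.16, 1.8)
(p₃, q₃) = (0.16, 1.8) − 0.1·(0.96, 7.2) = (0.064, 1.08)
(p₄, q₄) = (0.064, 1.08) − 0.1·(0.384, 4.32) = (0.0256, 0.648)
∂h/∂p at (0.0256, 0.648) = 0.1536

0.1536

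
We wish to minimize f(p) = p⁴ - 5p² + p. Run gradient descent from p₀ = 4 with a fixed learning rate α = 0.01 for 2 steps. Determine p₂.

f′(p) = 4p³ - 10p + 1
Step 1: f′(4) = 217; p₁ = 4 − 0.01·217 = 1.83
Step 2: f′(1.83) = 7.213948; p₂ = 1.83 − 0.01·7.213948 = 1.75786052

1.75786052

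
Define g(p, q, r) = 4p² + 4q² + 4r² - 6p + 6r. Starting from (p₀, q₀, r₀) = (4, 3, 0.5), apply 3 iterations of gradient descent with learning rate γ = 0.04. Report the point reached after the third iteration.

∇g = (8p - 6, 8q, 8r + 6)
(p₁, q₁, r₁) = (4, 3, 0.5) − 0.04·(26, 24, 10) = (2.96, 2.04, 0.1)
(p₂, q₂, r₂) = (2.96, 2.04, 0.1) − 0.04·(17.68, 16.32, 6.8) = (2.2528, 1.3872, -0.172)
(p₃, q₃, r₃) = (2.2528, 1.3872, -0.172) − 0.04·(12.0224, 11.0976, 4.624) = (1.771904, 0.943296, -0.35696)

(1.771904, 0.943296, -0.35696)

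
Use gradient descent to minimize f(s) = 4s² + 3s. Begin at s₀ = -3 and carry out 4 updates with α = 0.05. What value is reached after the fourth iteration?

-0.7152

f′(s) = 8s + 3
Step 1: f′(-3) = -21; s₁ = -3 − 0.05·(-21) = -1.95
Step 2: f′(-1.95) = -12.6; s₂ = -1.95 − 0.05·(-12.6) = -1.32
Step 3: f′(-1.32) = -7.56; s₃ = -1.32 − 0.05·(-7.56) = -0.942
Step 4: f′(-0.942) = -4.536; s₄ = -0.942 − 0.05·(-4.536) = -0.7152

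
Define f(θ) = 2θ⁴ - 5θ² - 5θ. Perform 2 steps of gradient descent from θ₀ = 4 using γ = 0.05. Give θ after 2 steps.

2869.25515

f′(θ) = 8θ³ - 10θ - 5
θ₁ = 4 − 0.05·467 = -19.35
θ₂ = -19.35 − 0.05·(-57772.103) = 2869.25515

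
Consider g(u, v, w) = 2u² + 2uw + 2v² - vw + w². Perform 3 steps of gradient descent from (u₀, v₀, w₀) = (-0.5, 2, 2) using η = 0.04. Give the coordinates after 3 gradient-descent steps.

(-0.69456, 1.384512, 1.880192)

∇g = (4u + 2w, 4v - w, 2u - v + 2w)
(u₁, v₁, w₁) = (-0.5, 2, 2) − 0.04·(2, 6, 1) = (-0.58, 1.76, 1.96)
(u₂, v₂, w₂) = (-0.58, 1.76, 1.96) − 0.04·(1.6, 5.08, 1) = (-0.644, 1.5568, 1.92)
(u₃, v₃, w₃) = (-0.644, 1.5568, 1.92) − 0.04·(1.264, 4.3072, 0.9952) = (-0.69456, 1.384512, 1.880192)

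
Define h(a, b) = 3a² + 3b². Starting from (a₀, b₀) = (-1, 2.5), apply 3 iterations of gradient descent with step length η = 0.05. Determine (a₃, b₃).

∇h = (6a, 6b)
Step 1: at (-1, 2.5), ∇h = (-6, 15) → (-1, 2.5) − 0.05·(-6, 15) = (-0.7, 1.75)
Step 2: at (-0.7, 1.75), ∇h = (-4.2, 10.5) → (-0.7, 1.75) − 0.05·(-4.2, 10.5) = (-0.49, 1.225)
Step 3: at (-0.49, 1.225), ∇h = (-2.94, 7.35) → (-0.49, 1.225) − 0.05·(-2.94, 7.35) = (-0.343, 0.8575)

(-0.343, 0.8575)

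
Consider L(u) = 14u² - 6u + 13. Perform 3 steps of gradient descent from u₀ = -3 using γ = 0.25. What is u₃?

694.5

L′(u) = 28u - 6
u₁ = -3 − 0.25·(-90) = 19.5
u₂ = 19.5 − 0.25·540 = -115.5
u₃ = -115.5 − 0.25·(-3240) = 694.5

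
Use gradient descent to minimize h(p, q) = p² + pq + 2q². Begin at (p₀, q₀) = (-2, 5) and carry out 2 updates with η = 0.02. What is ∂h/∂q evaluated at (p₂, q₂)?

15.2048

∇h = (2p + q, p + 4q)
Step 1: at (-2, 5), ∇h = (1, 18) → (-2, 5) − 0.02·(1, 18) = (-2.02, 4.64)
Step 2: at (-2.02, 4.64), ∇h = (0.6, 16.54) → (-2.02, 4.64) − 0.02·(0.6, 16.54) = (-2.032, 4.3092)
∂h/∂q at (-2.032, 4.3092) = 15.2048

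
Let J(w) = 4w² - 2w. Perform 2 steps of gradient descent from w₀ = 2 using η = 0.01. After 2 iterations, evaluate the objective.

J′(w) = 8w - 2
w₁ = 2 − 0.01·14 = 1.86
w₂ = 1.86 − 0.01·12.88 = 1.7312
J(1.7312) = 8.52581376

8.52581376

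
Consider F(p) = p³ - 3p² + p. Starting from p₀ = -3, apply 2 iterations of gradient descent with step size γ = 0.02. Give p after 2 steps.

F′(p) = 3p² - 6p + 1
p₁ = -3 − 0.02·46 = -3.92
p₂ = -3.92 − 0.02·70.6192 = -5.332384

-5.332384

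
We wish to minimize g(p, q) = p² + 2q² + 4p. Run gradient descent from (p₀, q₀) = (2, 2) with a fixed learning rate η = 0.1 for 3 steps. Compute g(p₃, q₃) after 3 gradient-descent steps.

0.567552

∇g = (2p + 4, 4q)
(p₁, q₁) = (2, 2) − 0.1·(8, 8) = (1.2, 1.2)
(p₂, q₂) = (1.2, 1.2) − 0.1·(6.4, 4.8) = (0.56, 0.72)
(p₃, q₃) = (0.56, 0.72) − 0.1·(5.12, 2.88) = (0.048, 0.432)
g(0.048, 0.432) = 0.567552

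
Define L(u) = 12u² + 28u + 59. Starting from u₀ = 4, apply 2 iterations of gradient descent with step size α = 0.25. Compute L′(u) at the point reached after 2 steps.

L′(u) = 24u + 28
Step 1: L′(4) = 124; u₁ = 4 − 0.25·124 = -27
Step 2: L′(-27) = -620; u₂ = -27 − 0.25·(-620) = 128
L′(u) at (128) = 3100

3100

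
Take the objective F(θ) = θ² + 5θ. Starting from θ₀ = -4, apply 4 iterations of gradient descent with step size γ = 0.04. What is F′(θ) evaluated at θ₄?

F′(θ) = 2θ + 5
θ₁ = -4 − 0.04·(-3) = -3.88
θ₂ = -3.88 − 0.04·(-2.76) = -3.7696
θ₃ = -3.7696 − 0.04·(-2.5392) = -3.668032
θ₄ = -3.668032 − 0.04·(-2.336064) = -3.57458944
F′(θ) at (-3.57458944) = -2.14917888

-2.14917888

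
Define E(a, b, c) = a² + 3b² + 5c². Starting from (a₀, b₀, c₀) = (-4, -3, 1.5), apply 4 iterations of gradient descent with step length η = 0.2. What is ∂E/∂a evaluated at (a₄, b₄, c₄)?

-1.0368

∇E = (2a, 6b, 10c)
(a₁, b₁, c₁) = (-4, -3, 1.5) − 0.2·(-8, -18, 15) = (-2.4, 0.6, -1.5)
(a₂, b₂, c₂) = (-2.4, 0.6, -1.5) − 0.2·(-4.8, 3.6, -15) = (-1.44, -0.12, 1.5)
(a₃, b₃, c₃) = (-1.44, -0.12, 1.5) − 0.2·(-2.88, -0.72, 15) = (-0.864, 0.024, -1.5)
(a₄, b₄, c₄) = (-0.864, 0.024, -1.5) − 0.2·(-1.728, 0.144, -15) = (-0.5184, -0.0048, 1.5)
∂E/∂a at (-0.5184, -0.0048, 1.5) = -1.0368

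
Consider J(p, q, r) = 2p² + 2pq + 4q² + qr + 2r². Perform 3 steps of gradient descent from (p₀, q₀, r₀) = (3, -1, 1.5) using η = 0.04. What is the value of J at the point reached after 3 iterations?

∇J = (4p + 2q, 2p + 8q + r, q + 4r)
Step 1: at (3, -1, 1.5), ∇J = (10, -0.5, 5) → (3, -1, 1.5) − 0.04·(10, -0.5, 5) = (2.6, -0.98, 1.3)
Step 2: at (2.6, -0.98, 1.3), ∇J = (8.44, -1.34, 4.22) → (2.6, -0.98, 1.3) − 0.04·(8.44, -1.34, 4.22) = (2.2624, -0.9264, 1.1312)
Step 3: at (2.2624, -0.9264, 1.1312), ∇J = (7.1968, -1.7552, 3.5984) → (2.2624, -0.9264, 1.1312) − 0.04·(7.1968, -1.7552, 3.5984) = (1.974528, -0.856192, 0.987264)
J(1.974528, -0.856192, 0.987264) = 8.452723326976

8.452723326976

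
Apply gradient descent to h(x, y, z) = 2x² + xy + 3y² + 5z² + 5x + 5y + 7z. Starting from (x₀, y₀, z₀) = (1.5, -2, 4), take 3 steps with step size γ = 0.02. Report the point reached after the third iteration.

(0.995816, -1.697892, 1.7064)

∇h = (4x + y + 5, x + 6y + 5, 10z + 7)
Step 1: at (1.5, -2, 4), ∇h = (9, -5.5, 47) → (1.5, -2, 4) − 0.02·(9, -5.5, 47) = (1.32, -1.89, 3.06)
Step 2: at (1.32, -1.89, 3.06), ∇h = (8.39, -5.02, 37.6) → (1.32, -1.89, 3.06) − 0.02·(8.39, -5.02, 37.6) = (1.1522, -1.7896, 2.308)
Step 3: at (1.1522, -1.7896, 2.308), ∇h = (7.8192, -4.5854, 30.08) → (1.1522, -1.7896, 2.308) − 0.02·(7.8192, -4.5854, 30.08) = (0.995816, -1.697892, 1.7064)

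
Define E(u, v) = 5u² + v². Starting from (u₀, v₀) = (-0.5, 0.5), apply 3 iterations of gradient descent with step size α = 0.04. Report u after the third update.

∇E = (10u, 2v)
Step 1: at (-0.5, 0.5), ∇E = (-5, 1) → (-0.5, 0.5) − 0.04·(-5, 1) = (-0.3, 0.46)
Step 2: at (-0.3, 0.46), ∇E = (-3, 0.92) → (-0.3, 0.46) − 0.04·(-3, 0.92) = (-0.18, 0.4232)
Step 3: at (-0.18, 0.4232), ∇E = (-1.8, 0.8464) → (-0.18, 0.4232) − 0.04·(-1.8, 0.8464) = (-0.108, 0.389344)
u = -0.108

-0.108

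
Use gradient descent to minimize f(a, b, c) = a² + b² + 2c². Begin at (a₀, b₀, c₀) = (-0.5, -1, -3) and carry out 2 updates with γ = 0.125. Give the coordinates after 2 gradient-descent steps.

(-0.28125, -0.5625, -0.75)

∇f = (2a, 2b, 4c)
(a₁, b₁, c₁) = (-0.5, -1, -3) − 0.125·(-1, -2, -12) = (-0.375, -0.75, -1.5)
(a₂, b₂, c₂) = (-0.375, -0.75, -1.5) − 0.125·(-0.75, -1.5, -6) = (-0.28125, -0.5625, -0.75)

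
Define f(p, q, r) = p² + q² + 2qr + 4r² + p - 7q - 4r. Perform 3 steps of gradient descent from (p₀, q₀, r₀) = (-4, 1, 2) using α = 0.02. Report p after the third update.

-3.596576

∇f = (2p + 1, 2q + 2r - 7, 2q + 8r - 4)
Step 1: at (-4, 1, 2), ∇f = (-7, -1, 14) → (-4, 1, 2) − 0.02·(-7, -1, 14) = (-3.86, 1.02, 1.72)
Step 2: at (-3.86, 1.02, 1.72), ∇f = (-6.72, -1.52, 11.8) → (-3.86, 1.02, 1.72) − 0.02·(-6.72, -1.52, 11.8) = (-3.7256, 1.0504, 1.484)
Step 3: at (-3.7256, 1.0504, 1.484), ∇f = (-6.4512, -1.9312, 9.9728) → (-3.7256, 1.0504, 1.484) − 0.02·(-6.4512, -1.9312, 9.9728) = (-3.596576, 1.089024, 1.284544)
p = -3.596576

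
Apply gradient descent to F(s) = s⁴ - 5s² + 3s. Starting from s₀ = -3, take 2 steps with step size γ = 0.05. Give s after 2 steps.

0.890625

F′(s) = 4s³ - 10s + 3
s₁ = -3 − 0.05·(-75) = 0.75
s₂ = 0.75 − 0.05·(-2.8125) = 0.890625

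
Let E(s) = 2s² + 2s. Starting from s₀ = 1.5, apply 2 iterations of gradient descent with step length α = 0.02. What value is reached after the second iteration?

E′(s) = 4s + 2
Step 1: E′(1.5) = 8; s₁ = 1.5 − 0.02·8 = 1.34
Step 2: E′(1.34) = 7.36; s₂ = 1.34 − 0.02·7.36 = 1.1928

1.1928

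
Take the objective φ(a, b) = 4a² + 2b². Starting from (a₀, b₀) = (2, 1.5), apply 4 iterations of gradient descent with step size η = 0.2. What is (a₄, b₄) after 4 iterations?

(0.2592, 0.0024)

∇φ = (8a, 4b)
Step 1: at (2, 1.5), ∇φ = (16, 6) → (2, 1.5) − 0.2·(16, 6) = (-1.2, 0.3)
Step 2: at (-1.2, 0.3), ∇φ = (-9.6, 1.2) → (-1.2, 0.3) − 0.2·(-9.6, 1.2) = (0.72, 0.06)
Step 3: at (0.72, 0.06), ∇φ = (5.76, 0.24) → (0.72, 0.06) − 0.2·(5.76, 0.24) = (-0.432, 0.012)
Step 4: at (-0.432, 0.012), ∇φ = (-3.456, 0.048) → (-0.432, 0.012) − 0.2·(-3.456, 0.048) = (0.2592, 0.0024)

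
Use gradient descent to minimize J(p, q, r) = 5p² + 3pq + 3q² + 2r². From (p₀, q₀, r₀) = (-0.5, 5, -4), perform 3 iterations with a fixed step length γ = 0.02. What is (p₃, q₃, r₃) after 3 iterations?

(-0.897064, 3.5171, -3.114752)

∇J = (10p + 3q, 3p + 6q, 4r)
Step 1: at (-0.5, 5, -4), ∇J = (10, 28.5, -16) → (-0.5, 5, -4) − 0.02·(10, 28.5, -16) = (-0.7, 4.43, -3.68)
Step 2: at (-0.7, 4.43, -3.68), ∇J = (6.29, 24.48, -14.72) → (-0.7, 4.43, -3.68) − 0.02·(6.29, 24.48, -14.72) = (-0.8258, 3.9404, -3.3856)
Step 3: at (-0.8258, 3.9404, -3.3856), ∇J = (3.5632, 21.165, -13.5424) → (-0.8258, 3.9404, -3.3856) − 0.02·(3.5632, 21.165, -13.5424) = (-0.897064, 3.5171, -3.114752)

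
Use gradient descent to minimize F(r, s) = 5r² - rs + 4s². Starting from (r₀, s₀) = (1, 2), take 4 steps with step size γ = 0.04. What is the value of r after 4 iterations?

0.21791744

∇F = (10r - s, -r + 8s)
(r₁, s₁) = (1, 2) − 0.04·(8, 15) = (0.68, 1.4)
(r₂, s₂) = (0.68, 1.4) − 0.04·(5.4, 10.52) = (0.464, 0.9792)
(r₃, s₃) = (0.464, 0.9792) − 0.04·(3.6608, 7.3696) = (0.317568, 0.684416)
(r₄, s₄) = (0.317568, 0.684416) − 0.04·(2.491264, 5.15776) = (0.21791744, 0.4781056)
r = 0.21791744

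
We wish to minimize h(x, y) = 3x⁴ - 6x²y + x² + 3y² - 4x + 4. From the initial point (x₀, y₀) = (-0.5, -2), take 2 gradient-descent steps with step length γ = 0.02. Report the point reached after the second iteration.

∇h = (12x³ - 12xy + 2x - 4, -6x² + 6y)
(x₁, y₁) = (-0.5, -2) − 0.02·(-18.5, -13.5) = (-0.13, -1.73)
(x₂, y₂) = (-0.13, -1.73) − 0.02·(-6.985164, -10.4814) = (0.00970328, -1.520372)

(0.00970328, -1.520372)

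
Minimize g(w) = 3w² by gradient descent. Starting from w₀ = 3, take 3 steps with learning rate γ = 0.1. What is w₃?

g′(w) = 6w
Step 1: g′(3) = 18; w₁ = 3 − 0.1·18 = 1.2
Step 2: g′(1.2) = 7.2; w₂ = 1.2 − 0.1·7.2 = 0.48
Step 3: g′(0.48) = 2.88; w₃ = 0.48 − 0.1·2.88 = 0.192

0.192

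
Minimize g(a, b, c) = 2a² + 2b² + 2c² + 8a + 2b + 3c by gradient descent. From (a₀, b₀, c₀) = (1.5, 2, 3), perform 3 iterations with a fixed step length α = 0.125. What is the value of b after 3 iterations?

-0.1875

∇g = (4a + 8, 4b + 2, 4c + 3)
Step 1: at (1.5, 2, 3), ∇g = (14, 10, 15) → (1.5, 2, 3) − 0.125·(14, 10, 15) = (-0.25, 0.75, 1.125)
Step 2: at (-0.25, 0.75, 1.125), ∇g = (7, 5, 7.5) → (-0.25, 0.75, 1.125) − 0.125·(7, 5, 7.5) = (-1.125, 0.125, 0.1875)
Step 3: at (-1.125, 0.125, 0.1875), ∇g = (3.5, 2.5, 3.75) → (-1.125, 0.125, 0.1875) − 0.125·(3.5, 2.5, 3.75) = (-1.5625, -0.1875, -0.28125)
b = -0.1875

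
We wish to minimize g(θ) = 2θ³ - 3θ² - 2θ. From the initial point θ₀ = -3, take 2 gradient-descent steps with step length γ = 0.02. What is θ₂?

-7.2112

g′(θ) = 6θ² - 6θ - 2
θ₁ = -3 − 0.02·70 = -4.4
θ₂ = -4.4 − 0.02·140.56 = -7.2112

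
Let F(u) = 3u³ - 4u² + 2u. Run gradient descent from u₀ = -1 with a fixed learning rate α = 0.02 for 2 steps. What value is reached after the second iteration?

-1.983592

F′(u) = 9u² - 8u + 2
u₁ = -1 − 0.02·19 = -1.38
u₂ = -1.38 − 0.02·30.1796 = -1.983592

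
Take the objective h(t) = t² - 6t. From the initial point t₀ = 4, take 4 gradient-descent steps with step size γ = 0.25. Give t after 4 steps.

3.0625

h′(t) = 2t - 6
Step 1: h′(4) = 2; t₁ = 4 − 0.25·2 = 3.5
Step 2: h′(3.5) = 1; t₂ = 3.5 − 0.25·1 = 3.25
Step 3: h′(3.25) = 0.5; t₃ = 3.25 − 0.25·0.5 = 3.125
Step 4: h′(3.125) = 0.25; t₄ = 3.125 − 0.25·0.25 = 3.0625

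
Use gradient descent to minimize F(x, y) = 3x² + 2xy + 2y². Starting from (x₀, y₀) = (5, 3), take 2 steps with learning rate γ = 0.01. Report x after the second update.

∇F = (6x + 2y, 2x + 4y)
(x₁, y₁) = (5, 3) − 0.01·(36, 22) = (4.64, 2.78)
(x₂, y₂) = (4.64, 2.78) − 0.01·(33.4, 20.4) = (4.306, 2.576)
x = 4.306

4.306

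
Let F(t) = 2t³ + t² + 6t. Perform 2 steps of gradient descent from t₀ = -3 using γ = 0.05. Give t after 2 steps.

F′(t) = 6t² + 2t + 6
Step 1: F′(-3) = 54; t₁ = -3 − 0.05·54 = -5.7
Step 2: F′(-5.7) = 189.54; t₂ = -5.7 − 0.05·189.54 = -15.177

-15.177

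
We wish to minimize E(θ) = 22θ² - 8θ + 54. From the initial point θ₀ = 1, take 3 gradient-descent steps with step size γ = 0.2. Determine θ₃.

-388.088

E′(θ) = 44θ - 8
Step 1: E′(1) = 36; θ₁ = 1 − 0.2·36 = -6.2
Step 2: E′(-6.2) = -280.8; θ₂ = -6.2 − 0.2·(-280.8) = 49.96
Step 3: E′(49.96) = 2190.24; θ₃ = 49.96 − 0.2·2190.24 = -388.088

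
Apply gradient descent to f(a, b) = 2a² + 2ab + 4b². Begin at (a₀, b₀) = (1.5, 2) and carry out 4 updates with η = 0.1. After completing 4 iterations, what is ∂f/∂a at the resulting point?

0.3968

∇f = (4a + 2b, 2a + 8b)
(a₁, b₁) = (1.5, 2) − 0.1·(10, 19) = (0.5, 0.1)
(a₂, b₂) = (0.5, 0.1) − 0.1·(2.2, 1.8) = (0.28, -0.08)
(a₃, b₃) = (0.28, -0.08) − 0.1·(0.96, -0.08) = (0.184, -0.072)
(a₄, b₄) = (0.184, -0.072) − 0.1·(0.592, -0.208) = (0.1248, -0.0512)
∂f/∂a at (0.1248, -0.0512) = 0.3968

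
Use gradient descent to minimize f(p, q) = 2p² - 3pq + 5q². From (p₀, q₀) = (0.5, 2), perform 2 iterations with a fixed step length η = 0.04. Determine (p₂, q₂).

∇f = (4p - 3q, -3p + 10q)
Step 1: at (0.5, 2), ∇f = (-4, 18.5) → (0.5, 2) − 0.04·(-4, 18.5) = (0.66, 1.26)
Step 2: at (0.66, 1.26), ∇f = (-1.14, 10.62) → (0.66, 1.26) − 0.04·(-1.14, 10.62) = (0.7056, 0.8352)

(0.7056, 0.8352)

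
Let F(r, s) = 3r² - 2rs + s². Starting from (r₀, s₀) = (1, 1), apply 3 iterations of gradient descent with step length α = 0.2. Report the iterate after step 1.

(0.2, 1)

∇F = (6r - 2s, -2r + 2s)
(r₁, s₁) = (1, 1) − 0.2·(4, 0) = (0.2, 1)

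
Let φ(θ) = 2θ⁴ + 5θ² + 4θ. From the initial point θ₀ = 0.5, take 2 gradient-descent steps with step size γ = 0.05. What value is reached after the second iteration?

φ′(θ) = 8θ³ + 10θ + 4
θ₁ = 0.5 − 0.05·10 = 0
θ₂ = 0 − 0.05·4 = -0.2

-0.2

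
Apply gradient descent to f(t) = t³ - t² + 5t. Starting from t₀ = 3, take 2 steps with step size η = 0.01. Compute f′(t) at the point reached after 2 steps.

19.005585189552

f′(t) = 3t² - 2t + 5
t₁ = 3 − 0.01·26 = 2.74
t₂ = 2.74 − 0.01·22.0428 = 2.519572
f′(t) at (2.519572) = 19.005585189552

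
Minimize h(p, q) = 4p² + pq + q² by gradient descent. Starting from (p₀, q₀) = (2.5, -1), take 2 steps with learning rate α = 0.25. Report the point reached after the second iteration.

(2.53125, 0)

∇h = (8p + q, p + 2q)
(p₁, q₁) = (2.5, -1) − 0.25·(19, 0.5) = (-2.25, -1.125)
(p₂, q₂) = (-2.25, -1.125) − 0.25·(-19.125, -4.5) = (2.53125, 0)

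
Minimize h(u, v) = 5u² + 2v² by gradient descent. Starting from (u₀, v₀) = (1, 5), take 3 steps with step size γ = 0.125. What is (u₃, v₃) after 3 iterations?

∇h = (10u, 4v)
(u₁, v₁) = (1, 5) − 0.125·(10, 20) = (-0.25, 2.5)
(u₂, v₂) = (-0.25, 2.5) − 0.125·(-2.5, 10) = (0.0625, 1.25)
(u₃, v₃) = (0.0625, 1.25) − 0.125·(0.625, 5) = (-0.015625, 0.625)

(-0.015625, 0.625)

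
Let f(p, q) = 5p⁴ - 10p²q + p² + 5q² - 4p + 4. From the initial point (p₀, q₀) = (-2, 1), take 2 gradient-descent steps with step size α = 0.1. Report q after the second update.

∇f = (20p³ - 20pq + 2p - 4, -10p² + 10q)
Step 1: at (-2, 1), ∇f = (-128, -30) → (-2, 1) − 0.1·(-128, -30) = (10.8, 4)
Step 2: at (10.8, 4), ∇f = (24347.84, -1126.4) → (10.8, 4) − 0.1·(24347.84, -1126.4) = (-2423.984, 116.64)
q = 116.64

116.64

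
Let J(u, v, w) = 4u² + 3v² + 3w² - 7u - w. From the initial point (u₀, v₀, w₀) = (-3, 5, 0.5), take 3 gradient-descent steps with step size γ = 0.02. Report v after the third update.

∇J = (8u - 7, 6v, 6w - 1)
Step 1: at (-3, 5, 0.5), ∇J = (-31, 30, 2) → (-3, 5, 0.5) − 0.02·(-31, 30, 2) = (-2.38, 4.4, 0.46)
Step 2: at (-2.38, 4.4, 0.46), ∇J = (-26.04, 26.4, 1.76) → (-2.38, 4.4, 0.46) − 0.02·(-26.04, 26.4, 1.76) = (-1.8592, 3.872, 0.4248)
Step 3: at (-1.8592, 3.872, 0.4248), ∇J = (-21.8736, 23.232, 1.5488) → (-1.8592, 3.872, 0.4248) − 0.02·(-21.8736, 23.232, 1.5488) = (-1.421728, 3.40736, 0.393824)
v = 3.40736

3.40736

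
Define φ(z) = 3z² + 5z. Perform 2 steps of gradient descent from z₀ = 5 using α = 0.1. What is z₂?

φ′(z) = 6z + 5
Step 1: φ′(5) = 35; z₁ = 5 − 0.1·35 = 1.5
Step 2: φ′(1.5) = 14; z₂ = 1.5 − 0.1·14 = 0.1

0.1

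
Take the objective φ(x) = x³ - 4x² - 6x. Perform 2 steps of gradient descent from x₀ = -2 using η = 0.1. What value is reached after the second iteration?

-12.252

φ′(x) = 3x² - 8x - 6
x₁ = -2 − 0.1·22 = -4.2
x₂ = -4.2 − 0.1·80.52 = -12.252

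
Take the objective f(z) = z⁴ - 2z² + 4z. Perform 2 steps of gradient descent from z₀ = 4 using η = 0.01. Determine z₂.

1.43054336

f′(z) = 4z³ - 4z + 4
z₁ = 4 − 0.01·244 = 1.56
z₂ = 1.56 − 0.01·12.945664 = 1.43054336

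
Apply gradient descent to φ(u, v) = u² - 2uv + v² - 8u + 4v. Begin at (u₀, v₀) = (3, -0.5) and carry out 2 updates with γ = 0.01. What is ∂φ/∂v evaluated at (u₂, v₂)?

-2.9216

∇φ = (2u - 2v - 8, -2u + 2v + 4)
Step 1: at (3, -0.5), ∇φ = (-1, -3) → (3, -0.5) − 0.01·(-1, -3) = (3.01, -0.47)
Step 2: at (3.01, -0.47), ∇φ = (-1.04, -2.96) → (3.01, -0.47) − 0.01·(-1.04, -2.96) = (3.0204, -0.4404)
∂φ/∂v at (3.0204, -0.4404) = -2.9216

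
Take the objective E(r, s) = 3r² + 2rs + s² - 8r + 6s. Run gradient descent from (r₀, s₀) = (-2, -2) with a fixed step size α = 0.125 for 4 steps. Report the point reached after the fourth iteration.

(2.2265625, -3.4296875)

∇E = (6r + 2s - 8, 2r + 2s + 6)
(r₁, s₁) = (-2, -2) − 0.125·(-24, -2) = (1, -1.75)
(r₂, s₂) = (1, -1.75) − 0.125·(-5.5, 4.5) = (1.6875, -2.3125)
(r₃, s₃) = (1.6875, -2.3125) − 0.125·(-2.5, 4.75) = (2, -2.90625)
(r₄, s₄) = (2, -2.90625) − 0.125·(-1.8125, 4.1875) = (2.2265625, -3.4296875)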